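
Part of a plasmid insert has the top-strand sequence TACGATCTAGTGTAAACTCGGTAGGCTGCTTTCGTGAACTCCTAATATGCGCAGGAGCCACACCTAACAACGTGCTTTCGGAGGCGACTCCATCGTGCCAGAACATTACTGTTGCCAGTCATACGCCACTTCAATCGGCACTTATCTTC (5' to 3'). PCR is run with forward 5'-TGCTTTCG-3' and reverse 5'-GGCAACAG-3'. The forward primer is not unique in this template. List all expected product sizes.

The forward primer TGCTTTCG matches the top strand at positions 27–34, 73–80.
The reverse primer's reverse complement is CTGTTGCC, matching at positions 109–116.
Each forward site pairs with the reverse site to give a product ending at position 116: sizes 90, 44 bp.

90 bp, 44 bp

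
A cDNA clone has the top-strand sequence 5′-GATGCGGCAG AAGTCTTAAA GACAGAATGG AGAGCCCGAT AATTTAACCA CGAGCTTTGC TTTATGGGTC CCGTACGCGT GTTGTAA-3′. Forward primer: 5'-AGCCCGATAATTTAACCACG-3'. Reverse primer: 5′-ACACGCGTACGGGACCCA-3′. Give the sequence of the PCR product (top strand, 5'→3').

Scanning the template, AGCCCGATAATTTAACCACG occurs at positions 33–52; this primer anneals to the bottom strand there with its 3' end pointing downstream.
Reverse complement of the reverse primer: TGGGTCCCGTACGCGTGT. This occurs on the top strand at positions 65–82.
The product is the template from position 33 through 82 (50 bp).

5'-AGCCCGATAATTTAACCACGAGCTTTGCTTTATGGGTCCCGTACGCGTGT-3'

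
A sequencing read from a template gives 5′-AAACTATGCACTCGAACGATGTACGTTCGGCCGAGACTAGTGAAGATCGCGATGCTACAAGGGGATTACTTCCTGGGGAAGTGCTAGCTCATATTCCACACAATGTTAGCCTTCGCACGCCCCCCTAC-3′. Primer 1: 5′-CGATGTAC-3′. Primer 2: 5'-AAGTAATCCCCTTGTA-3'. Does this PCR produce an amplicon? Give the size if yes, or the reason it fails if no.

Primer 1 (CGATGTAC) matches the top strand at positions 17–24; it acts as a forward primer.
Primer 2's reverse complement is TACAAGGGGATTACTT, matching the top strand at positions 56–71; it acts as a reverse primer.
The 3' ends face each other across positions 17–71, giving a 55 bp product.

Yes — a 55 bp product.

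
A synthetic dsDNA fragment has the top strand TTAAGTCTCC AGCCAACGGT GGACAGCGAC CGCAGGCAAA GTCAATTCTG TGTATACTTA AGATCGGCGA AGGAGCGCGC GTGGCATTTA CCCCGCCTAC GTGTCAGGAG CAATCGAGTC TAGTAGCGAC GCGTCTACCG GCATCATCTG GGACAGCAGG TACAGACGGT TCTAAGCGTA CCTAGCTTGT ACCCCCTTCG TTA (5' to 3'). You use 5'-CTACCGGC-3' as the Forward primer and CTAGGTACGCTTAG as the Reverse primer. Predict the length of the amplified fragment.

The forward primer matches the template at positions 135–142.
Taking the reverse complement of CTAGGTACGCTTAG gives CTAAGCGTACCTAG, found at positions 172–185 on the template; the primer anneals here to the top strand with its 3' end pointing upstream.
Product length = (reverse-primer end) − (forward-primer start) + 1 = 185 − 135 + 1 = 51 bp.

51 bp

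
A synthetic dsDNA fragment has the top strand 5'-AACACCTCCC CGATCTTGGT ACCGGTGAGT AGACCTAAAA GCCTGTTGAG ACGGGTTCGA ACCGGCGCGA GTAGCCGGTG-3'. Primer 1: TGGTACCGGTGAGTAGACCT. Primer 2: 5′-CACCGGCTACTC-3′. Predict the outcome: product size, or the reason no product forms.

Primer 1 (TGGTACCGGTGAGTAGACCT) matches the top strand at positions 17–36; it acts as a forward primer.
Primer 2's reverse complement is GAGTAGCCGGTG, matching the top strand at positions 69–80; it acts as a reverse primer.
The 3' ends face each other across positions 17–80, giving a 64 bp product.

Yes — a 64 bp product.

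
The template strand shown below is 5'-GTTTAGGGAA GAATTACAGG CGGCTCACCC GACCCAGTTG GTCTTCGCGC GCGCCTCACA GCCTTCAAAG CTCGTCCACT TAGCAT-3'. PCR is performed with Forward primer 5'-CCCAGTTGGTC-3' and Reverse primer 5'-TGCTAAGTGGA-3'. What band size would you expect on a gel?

Forward primer CCCAGTTGGTC is found on the top strand at positions 33–43.
The reverse primer's reverse complement is TCCACTTAGCA, which matches the template at positions 75–85.
Amplicon spans positions 33–85: 53 bp.

53 bp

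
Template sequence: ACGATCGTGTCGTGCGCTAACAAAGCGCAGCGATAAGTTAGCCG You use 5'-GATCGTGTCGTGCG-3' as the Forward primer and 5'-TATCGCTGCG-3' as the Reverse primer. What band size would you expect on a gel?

Scanning the template, GATCGTGTCGTGCG occurs at positions 3–16; this primer anneals to the bottom strand there with its 3' end pointing downstream.
Reverse complement of the reverse primer: CGCAGCGATA. This occurs on the top strand at positions 26–35.
Product length = (reverse-primer end) − (forward-primer start) + 1 = 35 − 3 + 1 = 33 bp.

33 bp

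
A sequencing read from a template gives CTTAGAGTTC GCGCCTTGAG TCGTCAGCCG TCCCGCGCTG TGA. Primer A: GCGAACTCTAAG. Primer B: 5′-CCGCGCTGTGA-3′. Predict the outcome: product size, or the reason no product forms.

Primer A (GCGAACTCTAAG) has reverse complement CTTAGAGTTCGC, which matches the top strand at positions 1–12; primer A anneals to the top strand there with its 3' end pointing upstream toward position 1.
Primer B (CCGCGCTGTGA) matches the top strand directly at positions 33–43; it anneals to the bottom strand with its 3' end pointing downstream toward position 43.
The 3' ends diverge (primer A extends toward position 1, primer B toward position 43), so the primers never converge on a shared product.

No product — the primers' 3' ends point away from each other.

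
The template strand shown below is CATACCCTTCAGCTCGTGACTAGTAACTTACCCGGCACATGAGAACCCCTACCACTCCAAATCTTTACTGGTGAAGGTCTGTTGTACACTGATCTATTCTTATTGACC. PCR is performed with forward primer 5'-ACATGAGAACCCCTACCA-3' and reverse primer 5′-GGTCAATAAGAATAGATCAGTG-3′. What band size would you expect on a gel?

72 bp

The forward primer matches the template at positions 37–54.
The reverse primer's reverse complement is CACTGATCTATTCTTATTGACC, which matches the template at positions 87–108.
Amplicon spans positions 37–108: 72 bp.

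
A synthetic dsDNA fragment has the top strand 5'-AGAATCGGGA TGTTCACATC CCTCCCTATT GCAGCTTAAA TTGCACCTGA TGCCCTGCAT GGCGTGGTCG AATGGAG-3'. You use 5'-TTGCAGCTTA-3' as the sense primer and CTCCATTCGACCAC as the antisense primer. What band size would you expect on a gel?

49 bp

The forward primer matches the template at positions 29–38.
The reverse primer's reverse complement is GTGGTCGAATGGAG, which matches the template at positions 64–77.
The product runs from position 29 to position 77, so its length is 77 − 29 + 1 = 49 bp.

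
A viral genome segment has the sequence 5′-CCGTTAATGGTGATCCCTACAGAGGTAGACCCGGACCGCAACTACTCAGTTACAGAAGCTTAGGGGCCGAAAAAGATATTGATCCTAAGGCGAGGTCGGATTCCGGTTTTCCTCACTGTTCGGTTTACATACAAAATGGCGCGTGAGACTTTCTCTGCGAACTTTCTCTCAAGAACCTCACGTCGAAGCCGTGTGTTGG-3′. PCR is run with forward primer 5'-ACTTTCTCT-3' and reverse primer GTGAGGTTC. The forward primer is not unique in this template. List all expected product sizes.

34 bp, 21 bp

The forward primer ACTTTCTCT matches the top strand at positions 148–156, 161–169.
The reverse primer's reverse complement is GAACCTCAC, matching at positions 173–181.
Each forward site pairs with the reverse site to give a product ending at position 181: sizes 34, 21 bp.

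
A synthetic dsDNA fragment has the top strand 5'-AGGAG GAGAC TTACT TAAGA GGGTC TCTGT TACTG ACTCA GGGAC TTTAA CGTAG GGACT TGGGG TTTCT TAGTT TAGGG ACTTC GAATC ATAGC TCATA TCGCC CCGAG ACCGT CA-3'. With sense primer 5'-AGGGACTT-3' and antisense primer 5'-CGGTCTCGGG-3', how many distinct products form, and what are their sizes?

Three products: 75 bp, 61 bp, 38 bp

The forward primer AGGGACTT matches the top strand at positions 40–47, 54–61, 77–84.
The reverse primer's reverse complement is CCCGAGACCG, matching at positions 105–114.
Each forward site pairs with the reverse site to give a product ending at position 114: sizes 75, 61, 38 bp.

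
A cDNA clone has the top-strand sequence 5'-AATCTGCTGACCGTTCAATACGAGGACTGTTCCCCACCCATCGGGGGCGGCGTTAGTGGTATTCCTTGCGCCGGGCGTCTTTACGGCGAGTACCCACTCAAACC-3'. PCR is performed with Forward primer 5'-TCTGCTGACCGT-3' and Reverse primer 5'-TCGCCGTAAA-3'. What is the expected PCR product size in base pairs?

87 bp

Forward primer TCTGCTGACCGT is found on the top strand at positions 3–14.
The reverse primer's reverse complement is TTTACGGCGA, which matches the template at positions 80–89.
The product runs from position 3 to position 89, so its length is 89 − 3 + 1 = 87 bp.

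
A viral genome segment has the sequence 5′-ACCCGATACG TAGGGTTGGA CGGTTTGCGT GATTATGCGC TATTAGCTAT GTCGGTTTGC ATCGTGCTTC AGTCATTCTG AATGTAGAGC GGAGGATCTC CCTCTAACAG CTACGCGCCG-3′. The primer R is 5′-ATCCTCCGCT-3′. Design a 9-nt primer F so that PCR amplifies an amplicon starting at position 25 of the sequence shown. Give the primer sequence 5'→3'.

The reverse primer's reverse complement AGCGGAGGAT matches the template at positions 88–97; the product starts at position 25.
The forward primer is identical to the top strand over positions 25–33: TTGCGTGAT.

5'-TTGCGTGAT-3'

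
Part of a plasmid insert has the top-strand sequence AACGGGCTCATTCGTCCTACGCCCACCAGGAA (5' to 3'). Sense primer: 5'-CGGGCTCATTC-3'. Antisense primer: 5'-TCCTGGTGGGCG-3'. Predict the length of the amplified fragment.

29 bp

The forward primer matches the template at positions 3–13.
Reverse complement of the reverse primer: CGCCCACCAGGA. This occurs on the top strand at positions 20–31.
Product length = (reverse-primer end) − (forward-primer start) + 1 = 31 − 3 + 1 = 29 bp.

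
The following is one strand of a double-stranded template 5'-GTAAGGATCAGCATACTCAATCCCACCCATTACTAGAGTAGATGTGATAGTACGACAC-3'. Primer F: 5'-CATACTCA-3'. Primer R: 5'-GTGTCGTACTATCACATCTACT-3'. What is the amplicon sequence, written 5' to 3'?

Scanning the template, CATACTCA occurs at positions 12–19; this primer anneals to the bottom strand there with its 3' end pointing downstream.
The reverse primer's reverse complement is AGTAGATGTGATAGTACGACAC, which matches the template at positions 37–58.
The product is the template from position 12 through 58 (47 bp).

5'-CATACTCAATCCCACCCATTACTAGAGTAGATGTGATAGTACGACAC-3'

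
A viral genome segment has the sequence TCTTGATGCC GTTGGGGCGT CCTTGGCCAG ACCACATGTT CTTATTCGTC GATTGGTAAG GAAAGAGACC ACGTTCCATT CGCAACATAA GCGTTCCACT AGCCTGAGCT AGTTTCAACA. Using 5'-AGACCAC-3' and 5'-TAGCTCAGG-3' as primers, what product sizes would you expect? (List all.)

83 bp, 46 bp

The forward primer AGACCAC matches the top strand at positions 29–35, 66–72.
The reverse primer's reverse complement is CCTGAGCTA, matching at positions 103–111.
Each forward site pairs with the reverse site to give a product ending at position 111: sizes 83, 46 bp.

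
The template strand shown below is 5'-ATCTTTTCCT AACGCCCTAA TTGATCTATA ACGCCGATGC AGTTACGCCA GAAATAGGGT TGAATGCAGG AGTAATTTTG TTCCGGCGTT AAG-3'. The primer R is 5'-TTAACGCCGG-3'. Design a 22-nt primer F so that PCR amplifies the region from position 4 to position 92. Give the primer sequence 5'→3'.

5'-TTTTCCTAACGCCCTAATTGAT-3'

The reverse primer's reverse complement CCGGCGTTAA matches the template at positions 83–92; the product starts at position 4.
The forward primer is identical to the top strand over positions 4–25: TTTTCCTAACGCCCTAATTGAT.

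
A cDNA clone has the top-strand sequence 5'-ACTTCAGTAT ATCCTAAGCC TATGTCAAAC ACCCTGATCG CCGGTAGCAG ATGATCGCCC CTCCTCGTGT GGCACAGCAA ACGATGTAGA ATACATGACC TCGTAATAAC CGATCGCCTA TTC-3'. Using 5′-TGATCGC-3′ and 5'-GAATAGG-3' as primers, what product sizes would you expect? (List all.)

The forward primer TGATCGC matches the top strand at positions 35–41, 52–58.
The reverse primer's reverse complement is CCTATTC, matching at positions 117–123.
Each forward site pairs with the reverse site to give a product ending at position 123: sizes 89, 72 bp.

89 bp, 72 bp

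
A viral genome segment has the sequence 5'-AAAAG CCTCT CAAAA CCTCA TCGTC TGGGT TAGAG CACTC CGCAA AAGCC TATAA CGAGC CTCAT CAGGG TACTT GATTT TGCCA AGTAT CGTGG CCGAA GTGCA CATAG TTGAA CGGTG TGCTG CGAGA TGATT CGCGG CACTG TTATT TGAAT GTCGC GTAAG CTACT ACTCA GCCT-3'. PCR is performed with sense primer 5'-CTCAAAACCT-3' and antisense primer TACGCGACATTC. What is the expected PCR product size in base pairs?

Forward primer CTCAAAACCT is found on the top strand at positions 9–18.
The reverse primer's reverse complement is GAATGTCGCGTA, which matches the template at positions 152–163.
The product runs from position 9 to position 163, so its length is 163 − 9 + 1 = 155 bp.

155 bp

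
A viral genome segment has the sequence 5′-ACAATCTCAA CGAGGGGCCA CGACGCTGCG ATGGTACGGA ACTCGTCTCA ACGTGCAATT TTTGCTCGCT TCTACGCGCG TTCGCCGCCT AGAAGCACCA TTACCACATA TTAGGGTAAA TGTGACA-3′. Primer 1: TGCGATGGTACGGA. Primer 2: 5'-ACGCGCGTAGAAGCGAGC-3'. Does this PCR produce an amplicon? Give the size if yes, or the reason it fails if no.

Yes — a 55 bp product.

Primer 1 (TGCGATGGTACGGA) matches the top strand at positions 27–40; it acts as a forward primer.
Primer 2's reverse complement is GCTCGCTTCTACGCGCGT, matching the top strand at positions 64–81; it acts as a reverse primer.
The 3' ends face each other across positions 27–81, giving a 55 bp product.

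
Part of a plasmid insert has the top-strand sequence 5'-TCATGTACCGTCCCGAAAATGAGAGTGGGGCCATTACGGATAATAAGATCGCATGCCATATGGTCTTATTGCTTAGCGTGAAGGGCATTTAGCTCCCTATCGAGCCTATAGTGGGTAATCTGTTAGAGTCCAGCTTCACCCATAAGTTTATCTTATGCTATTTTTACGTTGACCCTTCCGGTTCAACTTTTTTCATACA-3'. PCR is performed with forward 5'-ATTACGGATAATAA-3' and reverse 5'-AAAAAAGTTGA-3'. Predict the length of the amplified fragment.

The forward primer matches the template at positions 33–46.
Taking the reverse complement of AAAAAAGTTGA gives TCAACTTTTTT, found at positions 183–193 on the template; the primer anneals here to the top strand with its 3' end pointing upstream.
Amplicon spans positions 33–193: 161 bp.

161 bp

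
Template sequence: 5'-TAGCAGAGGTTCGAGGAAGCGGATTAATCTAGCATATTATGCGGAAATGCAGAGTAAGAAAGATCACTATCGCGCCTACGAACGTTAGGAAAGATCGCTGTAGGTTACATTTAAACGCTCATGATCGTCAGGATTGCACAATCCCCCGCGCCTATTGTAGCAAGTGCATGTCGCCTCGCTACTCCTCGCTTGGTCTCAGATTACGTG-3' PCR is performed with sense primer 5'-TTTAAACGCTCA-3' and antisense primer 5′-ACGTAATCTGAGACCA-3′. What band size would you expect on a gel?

97 bp

Scanning the template, TTTAAACGCTCA occurs at positions 110–121; this primer anneals to the bottom strand there with its 3' end pointing downstream.
Reverse complement of the reverse primer: TGGTCTCAGATTACGT. This occurs on the top strand at positions 191–206.
Product length = (reverse-primer end) − (forward-primer start) + 1 = 206 − 110 + 1 = 97 bp.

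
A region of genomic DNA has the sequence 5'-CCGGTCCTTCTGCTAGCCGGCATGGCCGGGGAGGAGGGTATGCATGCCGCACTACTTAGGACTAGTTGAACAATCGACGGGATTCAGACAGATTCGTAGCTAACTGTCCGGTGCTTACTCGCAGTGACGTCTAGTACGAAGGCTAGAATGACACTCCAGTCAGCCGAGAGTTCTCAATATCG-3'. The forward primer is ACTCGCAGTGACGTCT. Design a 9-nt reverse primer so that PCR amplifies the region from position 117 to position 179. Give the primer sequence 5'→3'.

5'-TATTGAGAA-3'

The product's 3' end on the top strand is position 179.
The reverse primer anneals to the top strand over positions 171–179, i.e. to TTCTCAATA.
Its sequence written 5'→3' is the reverse complement: TATTGAGAA.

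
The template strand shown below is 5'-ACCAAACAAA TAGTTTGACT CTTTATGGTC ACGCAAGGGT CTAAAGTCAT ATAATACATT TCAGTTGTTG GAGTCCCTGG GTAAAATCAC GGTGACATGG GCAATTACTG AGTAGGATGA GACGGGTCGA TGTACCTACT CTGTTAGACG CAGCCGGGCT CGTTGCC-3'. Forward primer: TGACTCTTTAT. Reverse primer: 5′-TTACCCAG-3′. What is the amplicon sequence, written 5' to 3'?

5'-TGACTCTTTATGGTCACGCAAGGGTCTAAAGTCATATAATACATTTCAGTTGTTGGAGTCCCTGGGTAA-3'

Scanning the template, TGACTCTTTAT occurs at positions 16–26; this primer anneals to the bottom strand there with its 3' end pointing downstream.
Reverse complement of the reverse primer: CTGGGTAA. This occurs on the top strand at positions 77–84.
The product is the template from position 16 through 84 (69 bp).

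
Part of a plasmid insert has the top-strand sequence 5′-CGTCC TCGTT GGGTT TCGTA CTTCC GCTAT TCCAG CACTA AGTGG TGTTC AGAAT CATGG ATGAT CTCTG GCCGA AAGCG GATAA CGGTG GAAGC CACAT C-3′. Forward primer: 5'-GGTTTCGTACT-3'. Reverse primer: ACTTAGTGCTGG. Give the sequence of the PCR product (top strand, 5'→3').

5'-GGTTTCGTACTTCCGCTATTCCAGCACTAAGT-3'

The forward primer matches the template at positions 12–22.
The reverse primer's reverse complement is CCAGCACTAAGT, which matches the template at positions 32–43.
The product is the template from position 12 through 43 (32 bp).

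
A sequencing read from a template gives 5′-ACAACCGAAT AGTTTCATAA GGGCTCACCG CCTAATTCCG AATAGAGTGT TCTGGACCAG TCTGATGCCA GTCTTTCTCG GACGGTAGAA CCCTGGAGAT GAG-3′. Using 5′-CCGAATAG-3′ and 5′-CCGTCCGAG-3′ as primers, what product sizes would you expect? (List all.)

The forward primer CCGAATAG matches the top strand at positions 5–12, 38–45.
The reverse primer's reverse complement is CTCGGACGG, matching at positions 77–85.
Each forward site pairs with the reverse site to give a product ending at position 85: sizes 81, 48 bp.

81 bp, 48 bp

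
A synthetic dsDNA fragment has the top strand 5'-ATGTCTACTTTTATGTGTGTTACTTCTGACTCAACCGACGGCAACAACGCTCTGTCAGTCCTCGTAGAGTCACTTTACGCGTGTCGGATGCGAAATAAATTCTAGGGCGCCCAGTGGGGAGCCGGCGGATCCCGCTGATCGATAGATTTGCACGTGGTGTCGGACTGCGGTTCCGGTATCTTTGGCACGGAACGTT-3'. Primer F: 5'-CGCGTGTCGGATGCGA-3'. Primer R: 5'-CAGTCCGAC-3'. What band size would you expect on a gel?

The forward primer matches the template at positions 78–93.
Taking the reverse complement of CAGTCCGAC gives GTCGGACTG, found at positions 159–167 on the template; the primer anneals here to the top strand with its 3' end pointing upstream.
Amplicon spans positions 78–167: 90 bp.

90 bp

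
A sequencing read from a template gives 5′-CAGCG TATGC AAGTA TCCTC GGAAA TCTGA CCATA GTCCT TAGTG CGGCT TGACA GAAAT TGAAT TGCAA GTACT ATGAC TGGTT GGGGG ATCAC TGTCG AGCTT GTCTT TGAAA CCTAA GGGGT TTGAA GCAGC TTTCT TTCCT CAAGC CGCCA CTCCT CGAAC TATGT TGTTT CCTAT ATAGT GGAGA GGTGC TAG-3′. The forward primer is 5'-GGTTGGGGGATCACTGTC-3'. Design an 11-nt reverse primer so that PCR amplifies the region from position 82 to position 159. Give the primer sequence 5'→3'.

The product's 3' end on the top strand is position 159.
The reverse primer anneals to the top strand over positions 149–159, i.e. to GCCGCCACTCC.
Its sequence written 5'→3' is the reverse complement: GGAGTGGCGGC.

5'-GGAGTGGCGGC-3'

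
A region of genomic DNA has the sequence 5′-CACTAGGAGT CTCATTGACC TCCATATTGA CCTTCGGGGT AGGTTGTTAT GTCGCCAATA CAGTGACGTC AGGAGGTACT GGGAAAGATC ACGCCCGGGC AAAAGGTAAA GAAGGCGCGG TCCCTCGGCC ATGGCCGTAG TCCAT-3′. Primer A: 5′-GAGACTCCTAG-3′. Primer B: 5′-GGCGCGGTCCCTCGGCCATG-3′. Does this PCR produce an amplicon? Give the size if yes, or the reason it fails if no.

No product — the primers' 3' ends point away from each other.

Primer A (GAGACTCCTAG) has reverse complement CTAGGAGTCTC, which matches the top strand at positions 3–13; primer A anneals to the top strand there with its 3' end pointing upstream toward position 3.
Primer B (GGCGCGGTCCCTCGGCCATG) matches the top strand directly at positions 114–133; it anneals to the bottom strand with its 3' end pointing downstream toward position 133.
The 3' ends diverge (primer A extends toward position 1, primer B toward position 145), so the primers never converge on a shared product.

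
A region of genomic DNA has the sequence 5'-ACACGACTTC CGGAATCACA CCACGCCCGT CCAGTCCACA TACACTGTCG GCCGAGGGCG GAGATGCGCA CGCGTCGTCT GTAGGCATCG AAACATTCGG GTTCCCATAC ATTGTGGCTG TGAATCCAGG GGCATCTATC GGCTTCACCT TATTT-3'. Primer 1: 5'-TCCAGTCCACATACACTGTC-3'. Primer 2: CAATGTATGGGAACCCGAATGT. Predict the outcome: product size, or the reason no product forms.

Primer 1 (TCCAGTCCACATACACTGTC) matches the top strand at positions 30–49; it acts as a forward primer.
Primer 2's reverse complement is ACATTCGGGTTCCCATACATTG, matching the top strand at positions 93–114; it acts as a reverse primer.
The 3' ends face each other across positions 30–114, giving an 85 bp product.

Yes — an 85 bp product.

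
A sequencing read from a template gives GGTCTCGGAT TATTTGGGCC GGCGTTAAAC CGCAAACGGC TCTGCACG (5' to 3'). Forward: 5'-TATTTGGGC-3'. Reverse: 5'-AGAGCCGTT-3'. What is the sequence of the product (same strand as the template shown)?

5'-TATTTGGGCCGGCGTTAAACCGCAAACGGCTCT-3'

Scanning the template, TATTTGGGC occurs at positions 11–19; this primer anneals to the bottom strand there with its 3' end pointing downstream.
Taking the reverse complement of AGAGCCGTT gives AACGGCTCT, found at positions 35–43 on the template; the primer anneals here to the top strand with its 3' end pointing upstream.
The product is the template from position 11 through 43 (33 bp).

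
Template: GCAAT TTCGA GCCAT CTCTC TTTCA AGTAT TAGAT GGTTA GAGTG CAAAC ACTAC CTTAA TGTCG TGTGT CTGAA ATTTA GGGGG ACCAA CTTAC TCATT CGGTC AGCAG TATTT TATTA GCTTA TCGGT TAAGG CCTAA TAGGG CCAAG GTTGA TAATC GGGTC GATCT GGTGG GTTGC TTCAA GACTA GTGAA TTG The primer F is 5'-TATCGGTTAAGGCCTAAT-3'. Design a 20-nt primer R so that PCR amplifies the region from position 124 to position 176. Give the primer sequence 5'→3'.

The product's 3' end on the top strand is position 176.
The reverse primer anneals to the top strand over positions 157–176, i.e. to AATCGGGTCGATCTGGTGGG.
Its sequence written 5'→3' is the reverse complement: CCCACCAGATCGACCCGATT.

5'-CCCACCAGATCGACCCGATT-3'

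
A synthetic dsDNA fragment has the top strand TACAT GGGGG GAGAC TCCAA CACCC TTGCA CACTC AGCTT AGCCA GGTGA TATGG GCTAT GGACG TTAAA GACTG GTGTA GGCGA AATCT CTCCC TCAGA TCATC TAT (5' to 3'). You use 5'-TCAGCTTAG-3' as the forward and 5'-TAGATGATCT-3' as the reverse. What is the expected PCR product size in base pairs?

The forward primer matches the template at positions 34–42.
The reverse primer's reverse complement is AGATCATCTA, which matches the template at positions 98–107.
Product length = (reverse-primer end) − (forward-primer start) + 1 = 107 − 34 + 1 = 74 bp.

74 bp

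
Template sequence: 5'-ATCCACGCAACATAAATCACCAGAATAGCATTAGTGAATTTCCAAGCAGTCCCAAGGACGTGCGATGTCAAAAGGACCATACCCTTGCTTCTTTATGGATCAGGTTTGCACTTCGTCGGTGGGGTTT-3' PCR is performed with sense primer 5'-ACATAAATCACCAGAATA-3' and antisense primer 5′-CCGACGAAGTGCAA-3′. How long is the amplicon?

110 bp

The forward primer matches the template at positions 10–27.
The reverse primer's reverse complement is TTGCACTTCGTCGG, which matches the template at positions 106–119.
Product length = (reverse-primer end) − (forward-primer start) + 1 = 119 − 10 + 1 = 110 bp.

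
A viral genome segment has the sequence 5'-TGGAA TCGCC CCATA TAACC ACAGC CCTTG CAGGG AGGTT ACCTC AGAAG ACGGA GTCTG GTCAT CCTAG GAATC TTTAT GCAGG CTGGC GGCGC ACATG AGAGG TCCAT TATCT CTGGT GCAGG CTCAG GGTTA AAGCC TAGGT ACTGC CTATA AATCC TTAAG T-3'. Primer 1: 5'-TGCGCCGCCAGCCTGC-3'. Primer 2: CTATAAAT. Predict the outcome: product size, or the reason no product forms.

No product — the primers' 3' ends point away from each other.

Primer 1 (TGCGCCGCCAGCCTGC) has reverse complement GCAGGCTGGCGGCGCA, which matches the top strand at positions 81–96; primer 1 anneals to the top strand there with its 3' end pointing upstream toward position 81.
Primer 2 (CTATAAAT) matches the top strand directly at positions 151–158; it anneals to the bottom strand with its 3' end pointing downstream toward position 158.
The 3' ends diverge (primer 1 extends toward position 1, primer 2 toward position 166), so the primers never converge on a shared product.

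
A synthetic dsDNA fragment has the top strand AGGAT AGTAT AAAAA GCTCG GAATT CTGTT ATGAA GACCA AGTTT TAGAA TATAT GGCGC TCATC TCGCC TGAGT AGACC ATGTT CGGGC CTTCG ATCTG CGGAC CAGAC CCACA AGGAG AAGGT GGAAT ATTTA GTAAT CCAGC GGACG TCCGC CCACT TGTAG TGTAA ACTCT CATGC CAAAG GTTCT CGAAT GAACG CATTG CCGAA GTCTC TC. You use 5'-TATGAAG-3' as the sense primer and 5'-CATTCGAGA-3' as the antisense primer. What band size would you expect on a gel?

Forward primer TATGAAG is found on the top strand at positions 30–36.
The reverse primer's reverse complement is TCTCGAATG, which matches the template at positions 188–196.
Amplicon spans positions 30–196: 167 bp.

167 bp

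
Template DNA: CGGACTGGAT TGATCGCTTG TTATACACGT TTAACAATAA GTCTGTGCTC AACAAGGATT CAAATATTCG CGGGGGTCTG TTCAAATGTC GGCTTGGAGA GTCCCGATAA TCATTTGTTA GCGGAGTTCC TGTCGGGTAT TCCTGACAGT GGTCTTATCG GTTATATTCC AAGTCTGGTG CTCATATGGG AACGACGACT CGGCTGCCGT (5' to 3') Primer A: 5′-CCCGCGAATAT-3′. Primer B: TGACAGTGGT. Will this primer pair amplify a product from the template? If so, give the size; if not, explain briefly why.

No product — the primers' 3' ends point away from each other.

Primer A (CCCGCGAATAT) has reverse complement ATATTCGCGGG, which matches the top strand at positions 64–74; primer A anneals to the top strand there with its 3' end pointing upstream toward position 64.
Primer B (TGACAGTGGT) matches the top strand directly at positions 144–153; it anneals to the bottom strand with its 3' end pointing downstream toward position 153.
The 3' ends diverge (primer A extends toward position 1, primer B toward position 210), so the primers never converge on a shared product.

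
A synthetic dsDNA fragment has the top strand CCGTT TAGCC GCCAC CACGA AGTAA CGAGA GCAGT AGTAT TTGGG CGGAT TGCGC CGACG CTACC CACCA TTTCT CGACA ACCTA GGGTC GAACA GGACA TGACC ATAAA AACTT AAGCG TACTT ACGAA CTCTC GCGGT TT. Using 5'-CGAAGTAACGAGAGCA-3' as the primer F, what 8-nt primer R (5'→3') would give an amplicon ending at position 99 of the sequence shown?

The forward primer binds at positions 18–33; the product's 3' end on the top strand is position 99.
The reverse primer anneals to the top strand over positions 92–99, i.e. to AACAGGAC.
Its sequence written 5'→3' is the reverse complement: GTCCTGTT.

5'-GTCCTGTT-3'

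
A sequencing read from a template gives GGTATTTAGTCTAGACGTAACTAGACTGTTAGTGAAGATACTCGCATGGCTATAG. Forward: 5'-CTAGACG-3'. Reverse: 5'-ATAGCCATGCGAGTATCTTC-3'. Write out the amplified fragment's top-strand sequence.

The forward primer matches the template at positions 11–17.
Taking the reverse complement of ATAGCCATGCGAGTATCTTC gives GAAGATACTCGCATGGCTAT, found at positions 34–53 on the template; the primer anneals here to the top strand with its 3' end pointing upstream.
The product is the template from position 11 through 53 (43 bp).

5'-CTAGACGTAACTAGACTGTTAGTGAAGATACTCGCATGGCTAT-3'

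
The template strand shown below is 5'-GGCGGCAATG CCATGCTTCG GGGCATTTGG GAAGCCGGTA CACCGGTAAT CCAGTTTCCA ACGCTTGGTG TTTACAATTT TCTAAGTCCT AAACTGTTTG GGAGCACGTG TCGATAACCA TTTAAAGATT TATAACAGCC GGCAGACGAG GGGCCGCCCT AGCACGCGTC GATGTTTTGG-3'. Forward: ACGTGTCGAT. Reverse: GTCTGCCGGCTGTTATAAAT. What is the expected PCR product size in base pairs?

Scanning the template, ACGTGTCGAT occurs at positions 106–115; this primer anneals to the bottom strand there with its 3' end pointing downstream.
Taking the reverse complement of GTCTGCCGGCTGTTATAAAT gives ATTTATAACAGCCGGCAGAC, found at positions 128–147 on the template; the primer anneals here to the top strand with its 3' end pointing upstream.
Product length = (reverse-primer end) − (forward-primer start) + 1 = 147 − 106 + 1 = 42 bp.

42 bp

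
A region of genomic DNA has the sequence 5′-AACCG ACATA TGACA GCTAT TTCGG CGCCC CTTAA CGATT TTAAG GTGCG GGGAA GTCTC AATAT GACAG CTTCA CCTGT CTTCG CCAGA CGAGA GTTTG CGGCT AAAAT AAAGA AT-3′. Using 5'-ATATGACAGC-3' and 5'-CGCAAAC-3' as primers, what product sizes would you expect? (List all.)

The forward primer ATATGACAGC matches the top strand at positions 8–17, 62–71.
The reverse primer's reverse complement is GTTTGCG, matching at positions 96–102.
Each forward site pairs with the reverse site to give a product ending at position 102: sizes 95, 41 bp.

95 bp, 41 bp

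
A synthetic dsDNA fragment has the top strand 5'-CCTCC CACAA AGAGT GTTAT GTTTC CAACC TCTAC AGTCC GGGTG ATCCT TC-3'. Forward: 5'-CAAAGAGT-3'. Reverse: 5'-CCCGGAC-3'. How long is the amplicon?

36 bp

The forward primer matches the template at positions 8–15.
Reverse complement of the reverse primer: GTCCGGG. This occurs on the top strand at positions 37–43.
Product length = (reverse-primer end) − (forward-primer start) + 1 = 43 − 8 + 1 = 36 bp.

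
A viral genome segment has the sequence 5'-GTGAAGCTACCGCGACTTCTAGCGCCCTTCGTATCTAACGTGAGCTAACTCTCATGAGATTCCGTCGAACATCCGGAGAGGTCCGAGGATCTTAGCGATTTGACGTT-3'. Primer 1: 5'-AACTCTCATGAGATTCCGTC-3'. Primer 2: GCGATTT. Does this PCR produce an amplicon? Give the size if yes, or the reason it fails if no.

No product — both primers anneal to the same strand and extend in the same direction.

Primer 1 (AACTCTCATGAGATTCCGTC) matches the top strand at positions 47–66 (3' end points downstream).
Primer 2 (GCGATTT) also matches the top strand directly, at positions 95–101 — its reverse complement AAATCGC is not present.
Both primers anneal to the bottom strand with 3' ends pointing the same way, so neither can prime synthesis back toward the other.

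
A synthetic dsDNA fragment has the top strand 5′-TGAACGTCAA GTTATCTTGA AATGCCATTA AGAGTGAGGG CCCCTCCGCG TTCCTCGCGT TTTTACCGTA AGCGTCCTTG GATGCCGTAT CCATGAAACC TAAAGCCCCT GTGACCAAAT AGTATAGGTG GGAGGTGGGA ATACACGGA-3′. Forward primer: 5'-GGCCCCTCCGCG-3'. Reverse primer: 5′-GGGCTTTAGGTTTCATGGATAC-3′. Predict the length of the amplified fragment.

70 bp

The forward primer matches the template at positions 39–50.
The reverse primer's reverse complement is GTATCCATGAAACCTAAAGCCC, which matches the template at positions 87–108.
Product length = (reverse-primer end) − (forward-primer start) + 1 = 108 − 39 + 1 = 70 bp.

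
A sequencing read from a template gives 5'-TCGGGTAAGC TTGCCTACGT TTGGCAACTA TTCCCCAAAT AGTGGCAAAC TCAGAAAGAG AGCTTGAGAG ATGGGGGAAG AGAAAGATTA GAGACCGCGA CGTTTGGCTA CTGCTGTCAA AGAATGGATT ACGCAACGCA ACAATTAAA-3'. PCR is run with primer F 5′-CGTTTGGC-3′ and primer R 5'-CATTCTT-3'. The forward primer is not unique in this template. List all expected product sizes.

The forward primer CGTTTGGC matches the top strand at positions 18–25, 101–108.
The reverse primer's reverse complement is AAGAATG, matching at positions 120–126.
Each forward site pairs with the reverse site to give a product ending at position 126: sizes 109, 26 bp.

109 bp, 26 bp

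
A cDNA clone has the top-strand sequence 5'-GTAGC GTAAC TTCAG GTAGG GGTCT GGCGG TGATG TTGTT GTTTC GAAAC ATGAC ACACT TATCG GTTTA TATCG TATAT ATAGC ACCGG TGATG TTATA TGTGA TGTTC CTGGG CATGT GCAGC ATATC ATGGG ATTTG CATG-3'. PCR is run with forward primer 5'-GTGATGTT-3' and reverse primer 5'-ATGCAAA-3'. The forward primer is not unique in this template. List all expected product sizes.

114 bp, 54 bp, 42 bp

The forward primer GTGATGTT matches the top strand at positions 30–37, 90–97, 102–109.
The reverse primer's reverse complement is TTTGCAT, matching at positions 137–143.
Each forward site pairs with the reverse site to give a product ending at position 143: sizes 114, 54, 42 bp.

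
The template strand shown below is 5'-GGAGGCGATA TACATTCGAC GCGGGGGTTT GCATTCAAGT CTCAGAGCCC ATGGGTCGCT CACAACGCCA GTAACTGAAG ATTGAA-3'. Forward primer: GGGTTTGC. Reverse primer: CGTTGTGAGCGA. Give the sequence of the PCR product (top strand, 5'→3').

Scanning the template, GGGTTTGC occurs at positions 25–32; this primer anneals to the bottom strand there with its 3' end pointing downstream.
Taking the reverse complement of CGTTGTGAGCGA gives TCGCTCACAACG, found at positions 56–67 on the template; the primer anneals here to the top strand with its 3' end pointing upstream.
The product is the template from position 25 through 67 (43 bp).

5'-GGGTTTGCATTCAAGTCTCAGAGCCCATGGGTCGCTCACAACG-3'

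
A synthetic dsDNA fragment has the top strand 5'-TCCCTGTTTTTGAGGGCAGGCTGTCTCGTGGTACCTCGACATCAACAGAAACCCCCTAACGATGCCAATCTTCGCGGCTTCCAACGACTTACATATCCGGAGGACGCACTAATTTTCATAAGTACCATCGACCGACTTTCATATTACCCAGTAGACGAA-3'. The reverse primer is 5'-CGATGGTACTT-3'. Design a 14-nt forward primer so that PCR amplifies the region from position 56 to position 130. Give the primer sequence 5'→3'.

5'-CTAACGATGCCAAT-3'

The reverse primer's reverse complement AAGTACCATCG matches the template at positions 120–130; the product starts at position 56.
The forward primer is identical to the top strand over positions 56–69: CTAACGATGCCAAT.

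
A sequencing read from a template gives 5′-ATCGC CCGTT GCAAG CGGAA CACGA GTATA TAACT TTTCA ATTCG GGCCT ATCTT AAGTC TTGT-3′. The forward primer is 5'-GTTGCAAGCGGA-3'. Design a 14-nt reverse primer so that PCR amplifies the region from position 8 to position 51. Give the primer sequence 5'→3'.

The product's 3' end on the top strand is position 51.
The reverse primer anneals to the top strand over positions 38–51, i.e. to TCAATTCGGGCCTA.
Its sequence written 5'→3' is the reverse complement: TAGGCCCGAATTGA.

5'-TAGGCCCGAATTGA-3'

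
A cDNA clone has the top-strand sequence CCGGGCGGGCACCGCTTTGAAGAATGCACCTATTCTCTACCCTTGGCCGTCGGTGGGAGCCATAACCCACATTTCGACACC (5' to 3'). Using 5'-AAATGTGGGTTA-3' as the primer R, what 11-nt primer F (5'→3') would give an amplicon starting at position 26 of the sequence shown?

The reverse primer's reverse complement TAACCCACATTT matches the template at positions 63–74; the product starts at position 26.
The forward primer is identical to the top strand over positions 26–36: GCACCTATTCT.

5'-GCACCTATTCT-3'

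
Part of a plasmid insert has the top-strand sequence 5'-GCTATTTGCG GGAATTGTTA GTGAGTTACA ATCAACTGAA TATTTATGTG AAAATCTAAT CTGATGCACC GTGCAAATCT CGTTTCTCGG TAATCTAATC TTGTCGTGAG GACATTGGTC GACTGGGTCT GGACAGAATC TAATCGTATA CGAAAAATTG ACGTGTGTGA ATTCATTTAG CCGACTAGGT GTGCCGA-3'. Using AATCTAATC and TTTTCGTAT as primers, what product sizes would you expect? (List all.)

104 bp, 65 bp, 20 bp

The forward primer AATCTAATC matches the top strand at positions 53–61, 92–100, 137–145.
The reverse primer's reverse complement is ATACGAAAA, matching at positions 148–156.
Each forward site pairs with the reverse site to give a product ending at position 156: sizes 104, 65, 20 bp.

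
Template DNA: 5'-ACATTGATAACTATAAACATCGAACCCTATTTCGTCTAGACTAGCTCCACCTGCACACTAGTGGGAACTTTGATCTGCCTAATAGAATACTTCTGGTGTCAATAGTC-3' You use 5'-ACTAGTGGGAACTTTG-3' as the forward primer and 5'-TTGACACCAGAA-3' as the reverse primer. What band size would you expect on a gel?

46 bp

Scanning the template, ACTAGTGGGAACTTTG occurs at positions 57–72; this primer anneals to the bottom strand there with its 3' end pointing downstream.
Reverse complement of the reverse primer: TTCTGGTGTCAA. This occurs on the top strand at positions 91–102.
Amplicon spans positions 57–102: 46 bp.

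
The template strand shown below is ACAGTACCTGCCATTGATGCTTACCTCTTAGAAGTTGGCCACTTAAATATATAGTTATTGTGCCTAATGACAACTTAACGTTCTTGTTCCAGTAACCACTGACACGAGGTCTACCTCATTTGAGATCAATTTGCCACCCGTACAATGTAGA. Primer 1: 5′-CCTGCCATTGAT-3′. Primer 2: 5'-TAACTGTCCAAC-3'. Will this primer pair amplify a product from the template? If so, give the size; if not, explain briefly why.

No product — primer 2 has no binding site in the template.

Primer 2 (TAACTGTCCAAC) does not match the top strand, and its reverse complement GTTGGACAGTTA does not match either.
With no annealing site for primer 2, no amplification occurs.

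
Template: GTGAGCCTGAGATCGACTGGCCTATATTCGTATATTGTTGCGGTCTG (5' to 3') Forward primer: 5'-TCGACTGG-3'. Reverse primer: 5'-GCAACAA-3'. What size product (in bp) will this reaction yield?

Scanning the template, TCGACTGG occurs at positions 13–20; this primer anneals to the bottom strand there with its 3' end pointing downstream.
Reverse complement of the reverse primer: TTGTTGC. This occurs on the top strand at positions 35–41.
Product length = (reverse-primer end) − (forward-primer start) + 1 = 41 − 13 + 1 = 29 bp.

29 bp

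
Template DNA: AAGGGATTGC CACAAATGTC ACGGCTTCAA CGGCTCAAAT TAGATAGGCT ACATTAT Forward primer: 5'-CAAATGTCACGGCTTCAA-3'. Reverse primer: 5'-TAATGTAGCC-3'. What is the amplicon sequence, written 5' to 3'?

5'-CAAATGTCACGGCTTCAACGGCTCAAATTAGATAGGCTACATTA-3'

Scanning the template, CAAATGTCACGGCTTCAA occurs at positions 13–30; this primer anneals to the bottom strand there with its 3' end pointing downstream.
Taking the reverse complement of TAATGTAGCC gives GGCTACATTA, found at positions 47–56 on the template; the primer anneals here to the top strand with its 3' end pointing upstream.
The product is the template from position 13 through 56 (44 bp).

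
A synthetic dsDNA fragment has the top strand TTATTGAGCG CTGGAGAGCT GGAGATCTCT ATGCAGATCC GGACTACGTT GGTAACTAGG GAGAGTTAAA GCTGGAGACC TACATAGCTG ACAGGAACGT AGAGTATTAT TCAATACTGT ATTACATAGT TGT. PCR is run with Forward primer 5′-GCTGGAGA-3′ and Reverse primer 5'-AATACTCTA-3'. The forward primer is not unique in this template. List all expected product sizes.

The forward primer GCTGGAGA matches the top strand at positions 10–17, 18–25, 71–78.
The reverse primer's reverse complement is TAGAGTATT, matching at positions 100–108.
Each forward site pairs with the reverse site to give a product ending at position 108: sizes 99, 91, 38 bp.

99 bp, 91 bp, 38 bp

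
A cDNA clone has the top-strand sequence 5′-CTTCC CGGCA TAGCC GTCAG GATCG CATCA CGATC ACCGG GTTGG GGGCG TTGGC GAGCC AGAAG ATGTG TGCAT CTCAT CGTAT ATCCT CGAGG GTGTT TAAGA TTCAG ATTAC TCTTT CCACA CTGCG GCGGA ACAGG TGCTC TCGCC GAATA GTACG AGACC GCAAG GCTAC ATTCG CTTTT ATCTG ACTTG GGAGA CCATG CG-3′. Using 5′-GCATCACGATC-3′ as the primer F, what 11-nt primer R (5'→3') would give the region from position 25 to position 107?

5'-AATCTTAAACA-3'

The product's 3' end on the top strand is position 107.
The reverse primer anneals to the top strand over positions 97–107, i.e. to TGTTTAAGATT.
Its sequence written 5'→3' is the reverse complement: AATCTTAAACA.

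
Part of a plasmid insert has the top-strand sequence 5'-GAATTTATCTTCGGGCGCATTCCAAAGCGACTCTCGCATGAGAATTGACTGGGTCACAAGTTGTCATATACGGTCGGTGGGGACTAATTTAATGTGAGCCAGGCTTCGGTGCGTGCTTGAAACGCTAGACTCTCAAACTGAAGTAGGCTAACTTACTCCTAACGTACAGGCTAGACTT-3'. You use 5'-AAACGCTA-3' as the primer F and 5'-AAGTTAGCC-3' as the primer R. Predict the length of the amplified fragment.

The forward primer matches the template at positions 120–127.
The reverse primer's reverse complement is GGCTAACTT, which matches the template at positions 146–154.
Amplicon spans positions 120–154: 35 bp.

35 bp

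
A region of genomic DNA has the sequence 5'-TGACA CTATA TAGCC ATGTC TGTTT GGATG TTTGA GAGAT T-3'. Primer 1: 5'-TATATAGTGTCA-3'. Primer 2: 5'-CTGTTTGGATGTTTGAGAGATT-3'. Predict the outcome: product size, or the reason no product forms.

No product — the primers' 3' ends point away from each other.

Primer 1 (TATATAGTGTCA) has reverse complement TGACACTATATA, which matches the top strand at positions 1–12; primer 1 anneals to the top strand there with its 3' end pointing upstream toward position 1.
Primer 2 (CTGTTTGGATGTTTGAGAGATT) matches the top strand directly at positions 20–41; it anneals to the bottom strand with its 3' end pointing downstream toward position 41.
The 3' ends diverge (primer 1 extends toward position 1, primer 2 toward position 41), so the primers never converge on a shared product.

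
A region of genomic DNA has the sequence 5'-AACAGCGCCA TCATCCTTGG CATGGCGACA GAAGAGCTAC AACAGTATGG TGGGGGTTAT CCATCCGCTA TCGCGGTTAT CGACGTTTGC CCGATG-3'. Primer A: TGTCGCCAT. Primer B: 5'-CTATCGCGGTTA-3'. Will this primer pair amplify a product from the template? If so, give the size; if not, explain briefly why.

No product — the primers' 3' ends point away from each other.

Primer A (TGTCGCCAT) has reverse complement ATGGCGACA, which matches the top strand at positions 22–30; primer A anneals to the top strand there with its 3' end pointing upstream toward position 22.
Primer B (CTATCGCGGTTA) matches the top strand directly at positions 68–79; it anneals to the bottom strand with its 3' end pointing downstream toward position 79.
The 3' ends diverge (primer A extends toward position 1, primer B toward position 96), so the primers never converge on a shared product.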